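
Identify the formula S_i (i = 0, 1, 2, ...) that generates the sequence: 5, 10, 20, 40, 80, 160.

Check ratios: 10 / 5 = 2.0
Common ratio r = 2.
First term a = 5.
Formula: S_i = 5 * 2^i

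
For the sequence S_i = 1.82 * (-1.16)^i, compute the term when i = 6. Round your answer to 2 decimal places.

S_6 = 1.82 * (-1.16)^6 ≈ 1.82 * 2.4364 ≈ 4.43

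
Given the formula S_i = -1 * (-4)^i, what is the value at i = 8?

S_8 = -1 * (-4)^8 = -1 * 65536 = -65536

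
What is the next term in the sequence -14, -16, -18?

Differences: -16 - -14 = -2
This is an arithmetic sequence with common difference d = -2.
Next term = -18 + -2 = -20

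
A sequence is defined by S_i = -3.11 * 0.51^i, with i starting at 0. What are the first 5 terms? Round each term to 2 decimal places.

This is a geometric sequence.
i=0: S_0 = -3.11 * 0.51^0 = -3.11
i=1: S_1 = -3.11 * 0.51^1 ≈ -1.59
i=2: S_2 = -3.11 * 0.51^2 ≈ -0.81
i=3: S_3 = -3.11 * 0.51^3 ≈ -0.41
i=4: S_4 = -3.11 * 0.51^4 ≈ -0.21
The first 5 terms are: [-3.11, -1.59, -0.81, -0.41, -0.21]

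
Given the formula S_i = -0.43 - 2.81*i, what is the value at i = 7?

S_7 = -0.43 + -2.81*7 = -0.43 + -19.67 = -20.1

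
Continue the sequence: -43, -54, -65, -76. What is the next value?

Differences: -54 - -43 = -11
This is an arithmetic sequence with common difference d = -11.
Next term = -76 + -11 = -87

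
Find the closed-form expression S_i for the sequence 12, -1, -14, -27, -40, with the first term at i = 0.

Check differences: -1 - 12 = -13
-14 - -1 = -13
Common difference d = -13.
First term a = 12.
Formula: S_i = 12 - 13*i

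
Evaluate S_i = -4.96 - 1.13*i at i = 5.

S_5 = -4.96 + -1.13*5 = -4.96 + -5.65 = -10.61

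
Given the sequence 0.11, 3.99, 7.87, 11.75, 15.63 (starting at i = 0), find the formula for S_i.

Check differences: 3.99 - 0.11 = 3.88
7.87 - 3.99 = 3.88
Common difference d = 3.88.
First term a = 0.11.
Formula: S_i = 0.11 + 3.88*i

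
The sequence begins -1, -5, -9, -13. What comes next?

Differences: -5 - -1 = -4
This is an arithmetic sequence with common difference d = -4.
Next term = -13 + -4 = -17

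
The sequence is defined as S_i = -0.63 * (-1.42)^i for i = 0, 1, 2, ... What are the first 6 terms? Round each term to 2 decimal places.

This is a geometric sequence.
i=0: S_0 = -0.63 * (-1.42)^0 = -0.63
i=1: S_1 = -0.63 * (-1.42)^1 ≈ 0.89
i=2: S_2 = -0.63 * (-1.42)^2 ≈ -1.27
i=3: S_3 = -0.63 * (-1.42)^3 ≈ 1.8
i=4: S_4 = -0.63 * (-1.42)^4 ≈ -2.56
i=5: S_5 = -0.63 * (-1.42)^5 ≈ 3.64
The first 6 terms are: [-0.63, 0.89, -1.27, 1.8, -2.56, 3.64]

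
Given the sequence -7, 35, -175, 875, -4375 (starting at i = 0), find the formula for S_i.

Check ratios: 35 / -7 = -5.0
Common ratio r = -5.
First term a = -7.
Formula: S_i = -7 * (-5)^i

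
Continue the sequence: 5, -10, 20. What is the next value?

Ratios: -10 / 5 = -2.0
This is a geometric sequence with common ratio r = -2.
Next term = 20 * -2 = -40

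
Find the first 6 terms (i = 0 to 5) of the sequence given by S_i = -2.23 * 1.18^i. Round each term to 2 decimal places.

This is a geometric sequence.
i=0: S_0 = -2.23 * 1.18^0 = -2.23
i=1: S_1 = -2.23 * 1.18^1 ≈ -2.63
i=2: S_2 = -2.23 * 1.18^2 ≈ -3.11
i=3: S_3 = -2.23 * 1.18^3 ≈ -3.66
i=4: S_4 = -2.23 * 1.18^4 ≈ -4.32
i=5: S_5 = -2.23 * 1.18^5 ≈ -5.1
The first 6 terms are: [-2.23, -2.63, -3.11, -3.66, -4.32, -5.1]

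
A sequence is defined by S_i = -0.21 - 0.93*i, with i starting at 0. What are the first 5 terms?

This is an arithmetic sequence.
i=0: S_0 = -0.21 + -0.93*0 = -0.21
i=1: S_1 = -0.21 + -0.93*1 = -1.14
i=2: S_2 = -0.21 + -0.93*2 = -2.07
i=3: S_3 = -0.21 + -0.93*3 = -3.0
i=4: S_4 = -0.21 + -0.93*4 = -3.93
The first 5 terms are: [-0.21, -1.14, -2.07, -3.0, -3.93]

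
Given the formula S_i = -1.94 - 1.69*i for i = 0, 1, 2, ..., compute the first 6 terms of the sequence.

This is an arithmetic sequence.
i=0: S_0 = -1.94 + -1.69*0 = -1.94
i=1: S_1 = -1.94 + -1.69*1 = -3.63
i=2: S_2 = -1.94 + -1.69*2 = -5.32
i=3: S_3 = -1.94 + -1.69*3 = -7.01
i=4: S_4 = -1.94 + -1.69*4 = -8.7
i=5: S_5 = -1.94 + -1.69*5 = -10.39
The first 6 terms are: [-1.94, -3.63, -5.32, -7.01, -8.7, -10.39]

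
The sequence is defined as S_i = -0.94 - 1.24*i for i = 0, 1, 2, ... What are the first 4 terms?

This is an arithmetic sequence.
i=0: S_0 = -0.94 + -1.24*0 = -0.94
i=1: S_1 = -0.94 + -1.24*1 = -2.18
i=2: S_2 = -0.94 + -1.24*2 = -3.42
i=3: S_3 = -0.94 + -1.24*3 = -4.66
The first 4 terms are: [-0.94, -2.18, -3.42, -4.66]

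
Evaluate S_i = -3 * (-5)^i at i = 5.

S_5 = -3 * (-5)^5 = -3 * -3125 = 9375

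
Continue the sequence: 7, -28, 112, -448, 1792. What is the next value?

Ratios: -28 / 7 = -4.0
This is a geometric sequence with common ratio r = -4.
Next term = 1792 * -4 = -7168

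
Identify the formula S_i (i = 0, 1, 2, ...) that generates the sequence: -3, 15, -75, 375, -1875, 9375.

Check ratios: 15 / -3 = -5.0
Common ratio r = -5.
First term a = -3.
Formula: S_i = -3 * (-5)^i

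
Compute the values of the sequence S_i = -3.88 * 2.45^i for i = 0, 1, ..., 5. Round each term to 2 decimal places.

This is a geometric sequence.
i=0: S_0 = -3.88 * 2.45^0 = -3.88
i=1: S_1 = -3.88 * 2.45^1 ≈ -9.51
i=2: S_2 = -3.88 * 2.45^2 ≈ -23.29
i=3: S_3 = -3.88 * 2.45^3 ≈ -57.06
i=4: S_4 = -3.88 * 2.45^4 ≈ -139.8
i=5: S_5 = -3.88 * 2.45^5 ≈ -342.5
The first 6 terms are: [-3.88, -9.51, -23.29, -57.06, -139.8, -342.5]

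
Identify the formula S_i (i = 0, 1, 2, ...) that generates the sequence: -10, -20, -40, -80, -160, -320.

Check ratios: -20 / -10 = 2.0
Common ratio r = 2.
First term a = -10.
Formula: S_i = -10 * 2^i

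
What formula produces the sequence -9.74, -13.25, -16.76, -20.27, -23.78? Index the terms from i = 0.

Check differences: -13.25 - -9.74 = -3.51
-16.76 - -13.25 = -3.51
Common difference d = -3.51.
First term a = -9.74.
Formula: S_i = -9.74 - 3.51*i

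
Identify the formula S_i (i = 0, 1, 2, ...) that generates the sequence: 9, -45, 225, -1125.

Check ratios: -45 / 9 = -5.0
Common ratio r = -5.
First term a = 9.
Formula: S_i = 9 * (-5)^i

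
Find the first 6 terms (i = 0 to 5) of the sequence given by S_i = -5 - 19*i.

This is an arithmetic sequence.
i=0: S_0 = -5 + -19*0 = -5
i=1: S_1 = -5 + -19*1 = -24
i=2: S_2 = -5 + -19*2 = -43
i=3: S_3 = -5 + -19*3 = -62
i=4: S_4 = -5 + -19*4 = -81
i=5: S_5 = -5 + -19*5 = -100
The first 6 terms are: [-5, -24, -43, -62, -81, -100]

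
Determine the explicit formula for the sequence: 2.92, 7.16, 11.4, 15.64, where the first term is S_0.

Check differences: 7.16 - 2.92 = 4.24
11.4 - 7.16 = 4.24
Common difference d = 4.24.
First term a = 2.92.
Formula: S_i = 2.92 + 4.24*i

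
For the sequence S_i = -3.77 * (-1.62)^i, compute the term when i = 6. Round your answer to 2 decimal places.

S_6 = -3.77 * (-1.62)^6 ≈ -3.77 * 18.0755 ≈ -68.14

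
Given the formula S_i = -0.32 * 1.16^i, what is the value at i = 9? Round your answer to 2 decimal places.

S_9 = -0.32 * 1.16^9 ≈ -0.32 * 3.803 ≈ -1.22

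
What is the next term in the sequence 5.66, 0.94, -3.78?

Differences: 0.94 - 5.66 = -4.72
This is an arithmetic sequence with common difference d = -4.72.
Next term = -3.78 + -4.72 = -8.5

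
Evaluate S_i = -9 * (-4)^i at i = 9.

S_9 = -9 * (-4)^9 = -9 * -262144 = 2359296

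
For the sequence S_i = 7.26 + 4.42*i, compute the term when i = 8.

S_8 = 7.26 + 4.42*8 = 7.26 + 35.36 = 42.62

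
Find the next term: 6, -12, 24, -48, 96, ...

Ratios: -12 / 6 = -2.0
This is a geometric sequence with common ratio r = -2.
Next term = 96 * -2 = -192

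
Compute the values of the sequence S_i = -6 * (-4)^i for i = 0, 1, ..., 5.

This is a geometric sequence.
i=0: S_0 = -6 * (-4)^0 = -6
i=1: S_1 = -6 * (-4)^1 = 24
i=2: S_2 = -6 * (-4)^2 = -96
i=3: S_3 = -6 * (-4)^3 = 384
i=4: S_4 = -6 * (-4)^4 = -1536
i=5: S_5 = -6 * (-4)^5 = 6144
The first 6 terms are: [-6, 24, -96, 384, -1536, 6144]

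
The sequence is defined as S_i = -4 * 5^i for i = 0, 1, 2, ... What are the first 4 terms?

This is a geometric sequence.
i=0: S_0 = -4 * 5^0 = -4
i=1: S_1 = -4 * 5^1 = -20
i=2: S_2 = -4 * 5^2 = -100
i=3: S_3 = -4 * 5^3 = -500
The first 4 terms are: [-4, -20, -100, -500]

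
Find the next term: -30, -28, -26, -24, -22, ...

Differences: -28 - -30 = 2
This is an arithmetic sequence with common difference d = 2.
Next term = -22 + 2 = -20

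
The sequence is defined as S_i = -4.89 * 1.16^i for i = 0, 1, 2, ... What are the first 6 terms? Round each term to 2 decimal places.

This is a geometric sequence.
i=0: S_0 = -4.89 * 1.16^0 = -4.89
i=1: S_1 = -4.89 * 1.16^1 ≈ -5.67
i=2: S_2 = -4.89 * 1.16^2 ≈ -6.58
i=3: S_3 = -4.89 * 1.16^3 ≈ -7.63
i=4: S_4 = -4.89 * 1.16^4 ≈ -8.85
i=5: S_5 = -4.89 * 1.16^5 ≈ -10.27
The first 6 terms are: [-4.89, -5.67, -6.58, -7.63, -8.85, -10.27]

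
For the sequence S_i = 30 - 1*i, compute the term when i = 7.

S_7 = 30 + -1*7 = 30 + -7 = 23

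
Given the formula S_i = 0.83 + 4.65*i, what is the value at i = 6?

S_6 = 0.83 + 4.65*6 = 0.83 + 27.9 = 28.73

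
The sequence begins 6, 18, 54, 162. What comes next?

Ratios: 18 / 6 = 3.0
This is a geometric sequence with common ratio r = 3.
Next term = 162 * 3 = 486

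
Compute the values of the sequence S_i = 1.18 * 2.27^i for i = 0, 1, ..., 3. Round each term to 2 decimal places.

This is a geometric sequence.
i=0: S_0 = 1.18 * 2.27^0 = 1.18
i=1: S_1 = 1.18 * 2.27^1 ≈ 2.68
i=2: S_2 = 1.18 * 2.27^2 ≈ 6.08
i=3: S_3 = 1.18 * 2.27^3 ≈ 13.8
The first 4 terms are: [1.18, 2.68, 6.08, 13.8]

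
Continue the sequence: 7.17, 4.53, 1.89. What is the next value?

Differences: 4.53 - 7.17 = -2.64
This is an arithmetic sequence with common difference d = -2.64.
Next term = 1.89 + -2.64 = -0.75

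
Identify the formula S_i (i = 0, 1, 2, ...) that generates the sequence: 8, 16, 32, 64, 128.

Check ratios: 16 / 8 = 2.0
Common ratio r = 2.
First term a = 8.
Formula: S_i = 8 * 2^i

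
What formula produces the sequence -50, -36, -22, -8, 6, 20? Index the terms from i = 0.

Check differences: -36 - -50 = 14
-22 - -36 = 14
Common difference d = 14.
First term a = -50.
Formula: S_i = -50 + 14*i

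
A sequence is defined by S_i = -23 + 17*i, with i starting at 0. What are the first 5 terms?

This is an arithmetic sequence.
i=0: S_0 = -23 + 17*0 = -23
i=1: S_1 = -23 + 17*1 = -6
i=2: S_2 = -23 + 17*2 = 11
i=3: S_3 = -23 + 17*3 = 28
i=4: S_4 = -23 + 17*4 = 45
The first 5 terms are: [-23, -6, 11, 28, 45]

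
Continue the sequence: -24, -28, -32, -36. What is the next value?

Differences: -28 - -24 = -4
This is an arithmetic sequence with common difference d = -4.
Next term = -36 + -4 = -40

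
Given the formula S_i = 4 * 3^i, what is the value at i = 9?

S_9 = 4 * 3^9 = 4 * 19683 = 78732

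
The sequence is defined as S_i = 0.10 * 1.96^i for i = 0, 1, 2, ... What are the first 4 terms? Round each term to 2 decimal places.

This is a geometric sequence.
i=0: S_0 = 0.1 * 1.96^0 = 0.1
i=1: S_1 = 0.1 * 1.96^1 ≈ 0.2
i=2: S_2 = 0.1 * 1.96^2 ≈ 0.38
i=3: S_3 = 0.1 * 1.96^3 ≈ 0.75
The first 4 terms are: [0.1, 0.2, 0.38, 0.75]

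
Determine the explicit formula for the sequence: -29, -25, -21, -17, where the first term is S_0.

Check differences: -25 - -29 = 4
-21 - -25 = 4
Common difference d = 4.
First term a = -29.
Formula: S_i = -29 + 4*i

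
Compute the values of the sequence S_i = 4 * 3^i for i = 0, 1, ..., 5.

This is a geometric sequence.
i=0: S_0 = 4 * 3^0 = 4
i=1: S_1 = 4 * 3^1 = 12
i=2: S_2 = 4 * 3^2 = 36
i=3: S_3 = 4 * 3^3 = 108
i=4: S_4 = 4 * 3^4 = 324
i=5: S_5 = 4 * 3^5 = 972
The first 6 terms are: [4, 12, 36, 108, 324, 972]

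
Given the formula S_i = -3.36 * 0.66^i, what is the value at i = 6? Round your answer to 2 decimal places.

S_6 = -3.36 * 0.66^6 ≈ -3.36 * 0.0827 ≈ -0.28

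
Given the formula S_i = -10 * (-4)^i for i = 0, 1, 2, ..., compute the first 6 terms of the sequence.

This is a geometric sequence.
i=0: S_0 = -10 * (-4)^0 = -10
i=1: S_1 = -10 * (-4)^1 = 40
i=2: S_2 = -10 * (-4)^2 = -160
i=3: S_3 = -10 * (-4)^3 = 640
i=4: S_4 = -10 * (-4)^4 = -2560
i=5: S_5 = -10 * (-4)^5 = 10240
The first 6 terms are: [-10, 40, -160, 640, -2560, 10240]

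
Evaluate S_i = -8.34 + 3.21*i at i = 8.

S_8 = -8.34 + 3.21*8 = -8.34 + 25.68 = 17.34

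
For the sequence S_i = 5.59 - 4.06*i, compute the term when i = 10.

S_10 = 5.59 + -4.06*10 = 5.59 + -40.6 = -35.01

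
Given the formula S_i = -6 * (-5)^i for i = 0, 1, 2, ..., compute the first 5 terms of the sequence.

This is a geometric sequence.
i=0: S_0 = -6 * (-5)^0 = -6
i=1: S_1 = -6 * (-5)^1 = 30
i=2: S_2 = -6 * (-5)^2 = -150
i=3: S_3 = -6 * (-5)^3 = 750
i=4: S_4 = -6 * (-5)^4 = -3750
The first 5 terms are: [-6, 30, -150, 750, -3750]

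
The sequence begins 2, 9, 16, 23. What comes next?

Differences: 9 - 2 = 7
This is an arithmetic sequence with common difference d = 7.
Next term = 23 + 7 = 30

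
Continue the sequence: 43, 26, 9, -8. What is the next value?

Differences: 26 - 43 = -17
This is an arithmetic sequence with common difference d = -17.
Next term = -8 + -17 = -25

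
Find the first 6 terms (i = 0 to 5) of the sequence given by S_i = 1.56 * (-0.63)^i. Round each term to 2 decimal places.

This is a geometric sequence.
i=0: S_0 = 1.56 * (-0.63)^0 = 1.56
i=1: S_1 = 1.56 * (-0.63)^1 ≈ -0.98
i=2: S_2 = 1.56 * (-0.63)^2 ≈ 0.62
i=3: S_3 = 1.56 * (-0.63)^3 ≈ -0.39
i=4: S_4 = 1.56 * (-0.63)^4 ≈ 0.25
i=5: S_5 = 1.56 * (-0.63)^5 ≈ -0.15
The first 6 terms are: [1.56, -0.98, 0.62, -0.39, 0.25, -0.15]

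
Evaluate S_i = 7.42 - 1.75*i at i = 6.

S_6 = 7.42 + -1.75*6 = 7.42 + -10.5 = -3.08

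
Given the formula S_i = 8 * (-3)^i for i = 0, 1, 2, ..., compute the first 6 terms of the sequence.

This is a geometric sequence.
i=0: S_0 = 8 * (-3)^0 = 8
i=1: S_1 = 8 * (-3)^1 = -24
i=2: S_2 = 8 * (-3)^2 = 72
i=3: S_3 = 8 * (-3)^3 = -216
i=4: S_4 = 8 * (-3)^4 = 648
i=5: S_5 = 8 * (-3)^5 = -1944
The first 6 terms are: [8, -24, 72, -216, 648, -1944]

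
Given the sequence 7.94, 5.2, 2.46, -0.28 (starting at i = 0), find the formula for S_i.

Check differences: 5.2 - 7.94 = -2.74
2.46 - 5.2 = -2.74
Common difference d = -2.74.
First term a = 7.94.
Formula: S_i = 7.94 - 2.74*i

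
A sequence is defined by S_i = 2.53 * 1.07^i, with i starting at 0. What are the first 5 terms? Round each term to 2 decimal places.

This is a geometric sequence.
i=0: S_0 = 2.53 * 1.07^0 = 2.53
i=1: S_1 = 2.53 * 1.07^1 ≈ 2.71
i=2: S_2 = 2.53 * 1.07^2 ≈ 2.9
i=3: S_3 = 2.53 * 1.07^3 ≈ 3.1
i=4: S_4 = 2.53 * 1.07^4 ≈ 3.32
The first 5 terms are: [2.53, 2.71, 2.9, 3.1, 3.32]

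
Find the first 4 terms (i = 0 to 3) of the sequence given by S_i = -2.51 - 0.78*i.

This is an arithmetic sequence.
i=0: S_0 = -2.51 + -0.78*0 = -2.51
i=1: S_1 = -2.51 + -0.78*1 = -3.29
i=2: S_2 = -2.51 + -0.78*2 = -4.07
i=3: S_3 = -2.51 + -0.78*3 = -4.85
The first 4 terms are: [-2.51, -3.29, -4.07, -4.85]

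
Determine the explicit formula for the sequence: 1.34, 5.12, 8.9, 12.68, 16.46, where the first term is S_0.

Check differences: 5.12 - 1.34 = 3.78
8.9 - 5.12 = 3.78
Common difference d = 3.78.
First term a = 1.34.
Formula: S_i = 1.34 + 3.78*i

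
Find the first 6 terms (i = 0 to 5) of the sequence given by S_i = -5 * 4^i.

This is a geometric sequence.
i=0: S_0 = -5 * 4^0 = -5
i=1: S_1 = -5 * 4^1 = -20
i=2: S_2 = -5 * 4^2 = -80
i=3: S_3 = -5 * 4^3 = -320
i=4: S_4 = -5 * 4^4 = -1280
i=5: S_5 = -5 * 4^5 = -5120
The first 6 terms are: [-5, -20, -80, -320, -1280, -5120]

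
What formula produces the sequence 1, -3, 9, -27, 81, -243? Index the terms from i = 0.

Check ratios: -3 / 1 = -3.0
Common ratio r = -3.
First term a = 1.
Formula: S_i = 1 * (-3)^i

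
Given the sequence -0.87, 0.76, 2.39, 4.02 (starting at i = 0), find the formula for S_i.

Check differences: 0.76 - -0.87 = 1.63
2.39 - 0.76 = 1.63
Common difference d = 1.63.
First term a = -0.87.
Formula: S_i = -0.87 + 1.63*i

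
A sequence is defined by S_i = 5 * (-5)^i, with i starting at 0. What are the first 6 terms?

This is a geometric sequence.
i=0: S_0 = 5 * (-5)^0 = 5
i=1: S_1 = 5 * (-5)^1 = -25
i=2: S_2 = 5 * (-5)^2 = 125
i=3: S_3 = 5 * (-5)^3 = -625
i=4: S_4 = 5 * (-5)^4 = 3125
i=5: S_5 = 5 * (-5)^5 = -15625
The first 6 terms are: [5, -25, 125, -625, 3125, -15625]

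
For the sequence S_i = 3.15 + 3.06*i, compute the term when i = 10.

S_10 = 3.15 + 3.06*10 = 3.15 + 30.6 = 33.75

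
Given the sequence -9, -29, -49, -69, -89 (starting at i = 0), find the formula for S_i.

Check differences: -29 - -9 = -20
-49 - -29 = -20
Common difference d = -20.
First term a = -9.
Formula: S_i = -9 - 20*i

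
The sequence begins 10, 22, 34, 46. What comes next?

Differences: 22 - 10 = 12
This is an arithmetic sequence with common difference d = 12.
Next term = 46 + 12 = 58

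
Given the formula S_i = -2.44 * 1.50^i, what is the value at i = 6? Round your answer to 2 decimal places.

S_6 = -2.44 * 1.5^6 ≈ -2.44 * 11.3906 ≈ -27.79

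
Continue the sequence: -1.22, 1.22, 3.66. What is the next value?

Differences: 1.22 - -1.22 = 2.44
This is an arithmetic sequence with common difference d = 2.44.
Next term = 3.66 + 2.44 = 6.1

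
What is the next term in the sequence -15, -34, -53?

Differences: -34 - -15 = -19
This is an arithmetic sequence with common difference d = -19.
Next term = -53 + -19 = -72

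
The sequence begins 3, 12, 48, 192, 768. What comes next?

Ratios: 12 / 3 = 4.0
This is a geometric sequence with common ratio r = 4.
Next term = 768 * 4 = 3072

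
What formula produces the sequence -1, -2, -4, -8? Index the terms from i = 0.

Check ratios: -2 / -1 = 2.0
Common ratio r = 2.
First term a = -1.
Formula: S_i = -1 * 2^i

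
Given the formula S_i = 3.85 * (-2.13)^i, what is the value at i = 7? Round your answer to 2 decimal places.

S_7 = 3.85 * (-2.13)^7 ≈ 3.85 * -198.9103 ≈ -765.8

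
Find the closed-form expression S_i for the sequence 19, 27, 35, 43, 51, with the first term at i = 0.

Check differences: 27 - 19 = 8
35 - 27 = 8
Common difference d = 8.
First term a = 19.
Formula: S_i = 19 + 8*i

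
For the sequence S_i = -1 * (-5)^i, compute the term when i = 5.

S_5 = -1 * (-5)^5 = -1 * -3125 = 3125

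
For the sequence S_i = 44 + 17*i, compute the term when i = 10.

S_10 = 44 + 17*10 = 44 + 170 = 214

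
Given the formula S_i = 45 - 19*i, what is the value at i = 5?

S_5 = 45 + -19*5 = 45 + -95 = -50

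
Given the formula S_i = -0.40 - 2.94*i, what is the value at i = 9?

S_9 = -0.4 + -2.94*9 = -0.4 + -26.46 = -26.86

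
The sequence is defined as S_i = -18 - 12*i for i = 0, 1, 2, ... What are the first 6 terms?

This is an arithmetic sequence.
i=0: S_0 = -18 + -12*0 = -18
i=1: S_1 = -18 + -12*1 = -30
i=2: S_2 = -18 + -12*2 = -42
i=3: S_3 = -18 + -12*3 = -54
i=4: S_4 = -18 + -12*4 = -66
i=5: S_5 = -18 + -12*5 = -78
The first 6 terms are: [-18, -30, -42, -54, -66, -78]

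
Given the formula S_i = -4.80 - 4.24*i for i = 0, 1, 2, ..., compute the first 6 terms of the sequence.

This is an arithmetic sequence.
i=0: S_0 = -4.8 + -4.24*0 = -4.8
i=1: S_1 = -4.8 + -4.24*1 = -9.04
i=2: S_2 = -4.8 + -4.24*2 = -13.28
i=3: S_3 = -4.8 + -4.24*3 = -17.52
i=4: S_4 = -4.8 + -4.24*4 = -21.76
i=5: S_5 = -4.8 + -4.24*5 = -26.0
The first 6 terms are: [-4.8, -9.04, -13.28, -17.52, -21.76, -26.0]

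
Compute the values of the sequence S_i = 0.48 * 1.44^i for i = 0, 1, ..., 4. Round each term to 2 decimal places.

This is a geometric sequence.
i=0: S_0 = 0.48 * 1.44^0 = 0.48
i=1: S_1 = 0.48 * 1.44^1 ≈ 0.69
i=2: S_2 = 0.48 * 1.44^2 ≈ 1.0
i=3: S_3 = 0.48 * 1.44^3 ≈ 1.43
i=4: S_4 = 0.48 * 1.44^4 ≈ 2.06
The first 5 terms are: [0.48, 0.69, 1.0, 1.43, 2.06]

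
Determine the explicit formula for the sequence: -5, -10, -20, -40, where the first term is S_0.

Check ratios: -10 / -5 = 2.0
Common ratio r = 2.
First term a = -5.
Formula: S_i = -5 * 2^i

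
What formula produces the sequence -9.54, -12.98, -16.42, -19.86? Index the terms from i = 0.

Check differences: -12.98 - -9.54 = -3.44
-16.42 - -12.98 = -3.44
Common difference d = -3.44.
First term a = -9.54.
Formula: S_i = -9.54 - 3.44*i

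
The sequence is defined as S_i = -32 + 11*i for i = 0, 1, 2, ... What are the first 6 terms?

This is an arithmetic sequence.
i=0: S_0 = -32 + 11*0 = -32
i=1: S_1 = -32 + 11*1 = -21
i=2: S_2 = -32 + 11*2 = -10
i=3: S_3 = -32 + 11*3 = 1
i=4: S_4 = -32 + 11*4 = 12
i=5: S_5 = -32 + 11*5 = 23
The first 6 terms are: [-32, -21, -10, 1, 12, 23]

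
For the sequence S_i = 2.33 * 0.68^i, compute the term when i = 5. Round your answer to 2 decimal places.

S_5 = 2.33 * 0.68^5 ≈ 2.33 * 0.1454 ≈ 0.34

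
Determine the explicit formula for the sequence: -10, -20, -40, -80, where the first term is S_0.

Check ratios: -20 / -10 = 2.0
Common ratio r = 2.
First term a = -10.
Formula: S_i = -10 * 2^i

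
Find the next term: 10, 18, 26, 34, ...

Differences: 18 - 10 = 8
This is an arithmetic sequence with common difference d = 8.
Next term = 34 + 8 = 42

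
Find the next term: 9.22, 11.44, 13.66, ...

Differences: 11.44 - 9.22 = 2.22
This is an arithmetic sequence with common difference d = 2.22.
Next term = 13.66 + 2.22 = 15.88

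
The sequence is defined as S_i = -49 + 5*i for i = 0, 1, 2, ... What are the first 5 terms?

This is an arithmetic sequence.
i=0: S_0 = -49 + 5*0 = -49
i=1: S_1 = -49 + 5*1 = -44
i=2: S_2 = -49 + 5*2 = -39
i=3: S_3 = -49 + 5*3 = -34
i=4: S_4 = -49 + 5*4 = -29
The first 5 terms are: [-49, -44, -39, -34, -29]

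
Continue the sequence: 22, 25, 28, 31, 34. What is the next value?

Differences: 25 - 22 = 3
This is an arithmetic sequence with common difference d = 3.
Next term = 34 + 3 = 37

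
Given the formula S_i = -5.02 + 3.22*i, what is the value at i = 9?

S_9 = -5.02 + 3.22*9 = -5.02 + 28.98 = 23.96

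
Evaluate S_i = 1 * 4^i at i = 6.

S_6 = 1 * 4^6 = 1 * 4096 = 4096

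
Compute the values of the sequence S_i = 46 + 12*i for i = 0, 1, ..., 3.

This is an arithmetic sequence.
i=0: S_0 = 46 + 12*0 = 46
i=1: S_1 = 46 + 12*1 = 58
i=2: S_2 = 46 + 12*2 = 70
i=3: S_3 = 46 + 12*3 = 82
The first 4 terms are: [46, 58, 70, 82]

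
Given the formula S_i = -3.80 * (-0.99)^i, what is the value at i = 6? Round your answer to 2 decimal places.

S_6 = -3.8 * (-0.99)^6 ≈ -3.8 * 0.9415 ≈ -3.58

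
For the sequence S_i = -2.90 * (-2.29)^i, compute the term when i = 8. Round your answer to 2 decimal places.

S_8 = -2.9 * (-2.29)^8 ≈ -2.9 * 756.2822 ≈ -2193.22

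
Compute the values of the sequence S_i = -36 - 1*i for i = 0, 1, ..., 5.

This is an arithmetic sequence.
i=0: S_0 = -36 + -1*0 = -36
i=1: S_1 = -36 + -1*1 = -37
i=2: S_2 = -36 + -1*2 = -38
i=3: S_3 = -36 + -1*3 = -39
i=4: S_4 = -36 + -1*4 = -40
i=5: S_5 = -36 + -1*5 = -41
The first 6 terms are: [-36, -37, -38, -39, -40, -41]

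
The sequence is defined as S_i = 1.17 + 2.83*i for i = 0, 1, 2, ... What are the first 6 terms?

This is an arithmetic sequence.
i=0: S_0 = 1.17 + 2.83*0 = 1.17
i=1: S_1 = 1.17 + 2.83*1 = 4.0
i=2: S_2 = 1.17 + 2.83*2 = 6.83
i=3: S_3 = 1.17 + 2.83*3 = 9.66
i=4: S_4 = 1.17 + 2.83*4 = 12.49
i=5: S_5 = 1.17 + 2.83*5 = 15.32
The first 6 terms are: [1.17, 4.0, 6.83, 9.66, 12.49, 15.32]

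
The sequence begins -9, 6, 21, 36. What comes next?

Differences: 6 - -9 = 15
This is an arithmetic sequence with common difference d = 15.
Next term = 36 + 15 = 51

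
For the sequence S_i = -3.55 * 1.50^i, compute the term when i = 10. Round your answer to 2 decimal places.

S_10 = -3.55 * 1.5^10 ≈ -3.55 * 57.665 ≈ -204.71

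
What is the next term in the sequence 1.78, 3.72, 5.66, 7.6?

Differences: 3.72 - 1.78 = 1.94
This is an arithmetic sequence with common difference d = 1.94.
Next term = 7.6 + 1.94 = 9.54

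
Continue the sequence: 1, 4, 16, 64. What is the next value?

Ratios: 4 / 1 = 4.0
This is a geometric sequence with common ratio r = 4.
Next term = 64 * 4 = 256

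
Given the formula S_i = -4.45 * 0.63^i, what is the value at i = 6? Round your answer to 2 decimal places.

S_6 = -4.45 * 0.63^6 ≈ -4.45 * 0.0625 ≈ -0.28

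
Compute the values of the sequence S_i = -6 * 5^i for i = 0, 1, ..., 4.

This is a geometric sequence.
i=0: S_0 = -6 * 5^0 = -6
i=1: S_1 = -6 * 5^1 = -30
i=2: S_2 = -6 * 5^2 = -150
i=3: S_3 = -6 * 5^3 = -750
i=4: S_4 = -6 * 5^4 = -3750
The first 5 terms are: [-6, -30, -150, -750, -3750]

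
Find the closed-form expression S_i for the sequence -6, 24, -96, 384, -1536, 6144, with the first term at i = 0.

Check ratios: 24 / -6 = -4.0
Common ratio r = -4.
First term a = -6.
Formula: S_i = -6 * (-4)^i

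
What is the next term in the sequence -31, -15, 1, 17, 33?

Differences: -15 - -31 = 16
This is an arithmetic sequence with common difference d = 16.
Next term = 33 + 16 = 49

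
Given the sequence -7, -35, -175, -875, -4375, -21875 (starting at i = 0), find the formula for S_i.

Check ratios: -35 / -7 = 5.0
Common ratio r = 5.
First term a = -7.
Formula: S_i = -7 * 5^i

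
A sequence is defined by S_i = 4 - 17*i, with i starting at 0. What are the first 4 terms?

This is an arithmetic sequence.
i=0: S_0 = 4 + -17*0 = 4
i=1: S_1 = 4 + -17*1 = -13
i=2: S_2 = 4 + -17*2 = -30
i=3: S_3 = 4 + -17*3 = -47
The first 4 terms are: [4, -13, -30, -47]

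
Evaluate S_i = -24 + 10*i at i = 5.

S_5 = -24 + 10*5 = -24 + 50 = 26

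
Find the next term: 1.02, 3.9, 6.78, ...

Differences: 3.9 - 1.02 = 2.88
This is an arithmetic sequence with common difference d = 2.88.
Next term = 6.78 + 2.88 = 9.66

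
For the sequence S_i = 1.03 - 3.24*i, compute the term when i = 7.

S_7 = 1.03 + -3.24*7 = 1.03 + -22.68 = -21.65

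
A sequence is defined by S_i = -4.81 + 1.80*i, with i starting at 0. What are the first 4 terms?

This is an arithmetic sequence.
i=0: S_0 = -4.81 + 1.8*0 = -4.81
i=1: S_1 = -4.81 + 1.8*1 = -3.01
i=2: S_2 = -4.81 + 1.8*2 = -1.21
i=3: S_3 = -4.81 + 1.8*3 = 0.59
The first 4 terms are: [-4.81, -3.01, -1.21, 0.59]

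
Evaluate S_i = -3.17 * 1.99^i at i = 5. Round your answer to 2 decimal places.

S_5 = -3.17 * 1.99^5 ≈ -3.17 * 31.208 ≈ -98.93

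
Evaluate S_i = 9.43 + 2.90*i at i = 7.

S_7 = 9.43 + 2.9*7 = 9.43 + 20.3 = 29.73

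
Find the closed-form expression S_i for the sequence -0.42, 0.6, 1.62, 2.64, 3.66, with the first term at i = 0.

Check differences: 0.6 - -0.42 = 1.02
1.62 - 0.6 = 1.02
Common difference d = 1.02.
First term a = -0.42.
Formula: S_i = -0.42 + 1.02*i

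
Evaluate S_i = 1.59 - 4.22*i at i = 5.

S_5 = 1.59 + -4.22*5 = 1.59 + -21.1 = -19.51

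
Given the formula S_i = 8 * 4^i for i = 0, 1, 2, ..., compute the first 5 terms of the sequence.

This is a geometric sequence.
i=0: S_0 = 8 * 4^0 = 8
i=1: S_1 = 8 * 4^1 = 32
i=2: S_2 = 8 * 4^2 = 128
i=3: S_3 = 8 * 4^3 = 512
i=4: S_4 = 8 * 4^4 = 2048
The first 5 terms are: [8, 32, 128, 512, 2048]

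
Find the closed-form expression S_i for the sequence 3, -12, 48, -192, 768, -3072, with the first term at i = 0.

Check ratios: -12 / 3 = -4.0
Common ratio r = -4.
First term a = 3.
Formula: S_i = 3 * (-4)^i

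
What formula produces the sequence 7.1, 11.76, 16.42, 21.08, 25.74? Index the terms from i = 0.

Check differences: 11.76 - 7.1 = 4.66
16.42 - 11.76 = 4.66
Common difference d = 4.66.
First term a = 7.1.
Formula: S_i = 7.10 + 4.66*i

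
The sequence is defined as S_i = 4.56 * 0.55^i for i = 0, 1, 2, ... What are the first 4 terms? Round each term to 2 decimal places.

This is a geometric sequence.
i=0: S_0 = 4.56 * 0.55^0 = 4.56
i=1: S_1 = 4.56 * 0.55^1 ≈ 2.51
i=2: S_2 = 4.56 * 0.55^2 ≈ 1.38
i=3: S_3 = 4.56 * 0.55^3 ≈ 0.76
The first 4 terms are: [4.56, 2.51, 1.38, 0.76]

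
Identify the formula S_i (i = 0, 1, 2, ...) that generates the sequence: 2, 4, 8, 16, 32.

Check ratios: 4 / 2 = 2.0
Common ratio r = 2.
First term a = 2.
Formula: S_i = 2 * 2^i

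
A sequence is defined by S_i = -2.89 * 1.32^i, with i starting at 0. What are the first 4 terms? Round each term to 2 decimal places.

This is a geometric sequence.
i=0: S_0 = -2.89 * 1.32^0 = -2.89
i=1: S_1 = -2.89 * 1.32^1 ≈ -3.81
i=2: S_2 = -2.89 * 1.32^2 ≈ -5.04
i=3: S_3 = -2.89 * 1.32^3 ≈ -6.65
The first 4 terms are: [-2.89, -3.81, -5.04, -6.65]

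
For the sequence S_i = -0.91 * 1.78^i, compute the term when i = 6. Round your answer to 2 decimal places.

S_6 = -0.91 * 1.78^6 ≈ -0.91 * 31.8068 ≈ -28.94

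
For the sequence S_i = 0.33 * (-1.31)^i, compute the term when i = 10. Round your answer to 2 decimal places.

S_10 = 0.33 * (-1.31)^10 ≈ 0.33 * 14.8838 ≈ 4.91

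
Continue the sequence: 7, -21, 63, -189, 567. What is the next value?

Ratios: -21 / 7 = -3.0
This is a geometric sequence with common ratio r = -3.
Next term = 567 * -3 = -1701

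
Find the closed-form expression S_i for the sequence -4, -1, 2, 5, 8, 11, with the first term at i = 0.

Check differences: -1 - -4 = 3
2 - -1 = 3
Common difference d = 3.
First term a = -4.
Formula: S_i = -4 + 3*i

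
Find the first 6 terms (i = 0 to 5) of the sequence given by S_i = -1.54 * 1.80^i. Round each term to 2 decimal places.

This is a geometric sequence.
i=0: S_0 = -1.54 * 1.8^0 = -1.54
i=1: S_1 = -1.54 * 1.8^1 ≈ -2.77
i=2: S_2 = -1.54 * 1.8^2 ≈ -4.99
i=3: S_3 = -1.54 * 1.8^3 ≈ -8.98
i=4: S_4 = -1.54 * 1.8^4 ≈ -16.17
i=5: S_5 = -1.54 * 1.8^5 ≈ -29.1
The first 6 terms are: [-1.54, -2.77, -4.99, -8.98, -16.17, -29.1]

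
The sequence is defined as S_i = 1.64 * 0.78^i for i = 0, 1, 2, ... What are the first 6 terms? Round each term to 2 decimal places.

This is a geometric sequence.
i=0: S_0 = 1.64 * 0.78^0 = 1.64
i=1: S_1 = 1.64 * 0.78^1 ≈ 1.28
i=2: S_2 = 1.64 * 0.78^2 ≈ 1.0
i=3: S_3 = 1.64 * 0.78^3 ≈ 0.78
i=4: S_4 = 1.64 * 0.78^4 ≈ 0.61
i=5: S_5 = 1.64 * 0.78^5 ≈ 0.47
The first 6 terms are: [1.64, 1.28, 1.0, 0.78, 0.61, 0.47]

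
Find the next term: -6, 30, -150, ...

Ratios: 30 / -6 = -5.0
This is a geometric sequence with common ratio r = -5.
Next term = -150 * -5 = 750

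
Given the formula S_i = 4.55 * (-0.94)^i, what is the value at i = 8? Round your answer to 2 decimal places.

S_8 = 4.55 * (-0.94)^8 ≈ 4.55 * 0.6096 ≈ 2.77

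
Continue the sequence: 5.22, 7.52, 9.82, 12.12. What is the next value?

Differences: 7.52 - 5.22 = 2.3
This is an arithmetic sequence with common difference d = 2.3.
Next term = 12.12 + 2.3 = 14.42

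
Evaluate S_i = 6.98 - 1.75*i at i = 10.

S_10 = 6.98 + -1.75*10 = 6.98 + -17.5 = -10.52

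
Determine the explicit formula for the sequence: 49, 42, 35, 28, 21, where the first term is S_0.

Check differences: 42 - 49 = -7
35 - 42 = -7
Common difference d = -7.
First term a = 49.
Formula: S_i = 49 - 7*i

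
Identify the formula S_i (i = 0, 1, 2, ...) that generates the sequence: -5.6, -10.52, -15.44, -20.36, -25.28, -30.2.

Check differences: -10.52 - -5.6 = -4.92
-15.44 - -10.52 = -4.92
Common difference d = -4.92.
First term a = -5.6.
Formula: S_i = -5.60 - 4.92*i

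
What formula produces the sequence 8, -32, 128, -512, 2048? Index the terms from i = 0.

Check ratios: -32 / 8 = -4.0
Common ratio r = -4.
First term a = 8.
Formula: S_i = 8 * (-4)^i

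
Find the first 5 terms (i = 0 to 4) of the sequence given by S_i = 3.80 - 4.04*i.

This is an arithmetic sequence.
i=0: S_0 = 3.8 + -4.04*0 = 3.8
i=1: S_1 = 3.8 + -4.04*1 = -0.24
i=2: S_2 = 3.8 + -4.04*2 = -4.28
i=3: S_3 = 3.8 + -4.04*3 = -8.32
i=4: S_4 = 3.8 + -4.04*4 = -12.36
The first 5 terms are: [3.8, -0.24, -4.28, -8.32, -12.36]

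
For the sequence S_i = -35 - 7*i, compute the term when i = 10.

S_10 = -35 + -7*10 = -35 + -70 = -105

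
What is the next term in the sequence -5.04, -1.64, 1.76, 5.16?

Differences: -1.64 - -5.04 = 3.4
This is an arithmetic sequence with common difference d = 3.4.
Next term = 5.16 + 3.4 = 8.56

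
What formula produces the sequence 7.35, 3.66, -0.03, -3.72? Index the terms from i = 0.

Check differences: 3.66 - 7.35 = -3.69
-0.03 - 3.66 = -3.69
Common difference d = -3.69.
First term a = 7.35.
Formula: S_i = 7.35 - 3.69*i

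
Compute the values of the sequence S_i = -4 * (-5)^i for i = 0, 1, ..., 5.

This is a geometric sequence.
i=0: S_0 = -4 * (-5)^0 = -4
i=1: S_1 = -4 * (-5)^1 = 20
i=2: S_2 = -4 * (-5)^2 = -100
i=3: S_3 = -4 * (-5)^3 = 500
i=4: S_4 = -4 * (-5)^4 = -2500
i=5: S_5 = -4 * (-5)^5 = 12500
The first 6 terms are: [-4, 20, -100, 500, -2500, 12500]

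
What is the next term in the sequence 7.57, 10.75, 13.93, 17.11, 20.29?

Differences: 10.75 - 7.57 = 3.18
This is an arithmetic sequence with common difference d = 3.18.
Next term = 20.29 + 3.18 = 23.47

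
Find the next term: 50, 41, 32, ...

Differences: 41 - 50 = -9
This is an arithmetic sequence with common difference d = -9.
Next term = 32 + -9 = 23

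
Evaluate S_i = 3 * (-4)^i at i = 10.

S_10 = 3 * (-4)^10 = 3 * 1048576 = 3145728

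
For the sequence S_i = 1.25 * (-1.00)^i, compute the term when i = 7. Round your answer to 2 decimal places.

S_7 = 1.25 * (-1.0)^7 = 1.25 * -1 = -1.25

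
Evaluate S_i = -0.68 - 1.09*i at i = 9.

S_9 = -0.68 + -1.09*9 = -0.68 + -9.81 = -10.49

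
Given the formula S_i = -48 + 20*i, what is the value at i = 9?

S_9 = -48 + 20*9 = -48 + 180 = 132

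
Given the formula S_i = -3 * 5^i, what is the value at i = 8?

S_8 = -3 * 5^8 = -3 * 390625 = -1171875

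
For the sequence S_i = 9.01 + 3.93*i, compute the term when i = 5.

S_5 = 9.01 + 3.93*5 = 9.01 + 19.65 = 28.66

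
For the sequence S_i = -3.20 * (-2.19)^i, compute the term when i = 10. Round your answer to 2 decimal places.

S_10 = -3.2 * (-2.19)^10 ≈ -3.2 * 2537.7051 ≈ -8120.66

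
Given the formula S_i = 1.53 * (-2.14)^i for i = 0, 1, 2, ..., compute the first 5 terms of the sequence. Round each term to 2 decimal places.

This is a geometric sequence.
i=0: S_0 = 1.53 * (-2.14)^0 = 1.53
i=1: S_1 = 1.53 * (-2.14)^1 ≈ -3.27
i=2: S_2 = 1.53 * (-2.14)^2 ≈ 7.01
i=3: S_3 = 1.53 * (-2.14)^3 ≈ -14.99
i=4: S_4 = 1.53 * (-2.14)^4 ≈ 32.09
The first 5 terms are: [1.53, -3.27, 7.01, -14.99, 32.09]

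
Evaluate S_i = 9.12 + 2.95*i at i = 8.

S_8 = 9.12 + 2.95*8 = 9.12 + 23.6 = 32.72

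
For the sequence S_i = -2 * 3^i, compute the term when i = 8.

S_8 = -2 * 3^8 = -2 * 6561 = -13122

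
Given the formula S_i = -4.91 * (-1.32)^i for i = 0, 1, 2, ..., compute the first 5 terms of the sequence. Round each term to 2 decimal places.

This is a geometric sequence.
i=0: S_0 = -4.91 * (-1.32)^0 = -4.91
i=1: S_1 = -4.91 * (-1.32)^1 ≈ 6.48
i=2: S_2 = -4.91 * (-1.32)^2 ≈ -8.56
i=3: S_3 = -4.91 * (-1.32)^3 ≈ 11.29
i=4: S_4 = -4.91 * (-1.32)^4 ≈ -14.91
The first 5 terms are: [-4.91, 6.48, -8.56, 11.29, -14.91]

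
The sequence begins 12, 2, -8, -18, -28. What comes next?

Differences: 2 - 12 = -10
This is an arithmetic sequence with common difference d = -10.
Next term = -28 + -10 = -38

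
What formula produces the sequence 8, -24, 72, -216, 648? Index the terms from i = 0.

Check ratios: -24 / 8 = -3.0
Common ratio r = -3.
First term a = 8.
Formula: S_i = 8 * (-3)^i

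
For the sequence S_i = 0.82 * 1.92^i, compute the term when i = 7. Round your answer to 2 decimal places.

S_7 = 0.82 * 1.92^7 ≈ 0.82 * 96.1853 ≈ 78.87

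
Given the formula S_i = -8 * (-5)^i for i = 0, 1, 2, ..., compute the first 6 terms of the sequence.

This is a geometric sequence.
i=0: S_0 = -8 * (-5)^0 = -8
i=1: S_1 = -8 * (-5)^1 = 40
i=2: S_2 = -8 * (-5)^2 = -200
i=3: S_3 = -8 * (-5)^3 = 1000
i=4: S_4 = -8 * (-5)^4 = -5000
i=5: S_5 = -8 * (-5)^5 = 25000
The first 6 terms are: [-8, 40, -200, 1000, -5000, 25000]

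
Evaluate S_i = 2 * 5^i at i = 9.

S_9 = 2 * 5^9 = 2 * 1953125 = 3906250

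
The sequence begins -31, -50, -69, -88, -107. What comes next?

Differences: -50 - -31 = -19
This is an arithmetic sequence with common difference d = -19.
Next term = -107 + -19 = -126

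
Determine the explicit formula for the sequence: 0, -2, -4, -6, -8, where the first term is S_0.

Check differences: -2 - 0 = -2
-4 - -2 = -2
Common difference d = -2.
First term a = 0.
Formula: S_i = 0 - 2*i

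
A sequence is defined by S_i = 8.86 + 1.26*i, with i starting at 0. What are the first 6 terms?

This is an arithmetic sequence.
i=0: S_0 = 8.86 + 1.26*0 = 8.86
i=1: S_1 = 8.86 + 1.26*1 = 10.12
i=2: S_2 = 8.86 + 1.26*2 = 11.38
i=3: S_3 = 8.86 + 1.26*3 = 12.64
i=4: S_4 = 8.86 + 1.26*4 = 13.9
i=5: S_5 = 8.86 + 1.26*5 = 15.16
The first 6 terms are: [8.86, 10.12, 11.38, 12.64, 13.9, 15.16]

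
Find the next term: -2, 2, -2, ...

Ratios: 2 / -2 = -1.0
This is a geometric sequence with common ratio r = -1.
Next term = -2 * -1 = 2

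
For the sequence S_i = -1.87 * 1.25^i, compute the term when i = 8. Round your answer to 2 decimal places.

S_8 = -1.87 * 1.25^8 ≈ -1.87 * 5.9605 ≈ -11.15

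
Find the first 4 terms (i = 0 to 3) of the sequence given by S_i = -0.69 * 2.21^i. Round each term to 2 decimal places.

This is a geometric sequence.
i=0: S_0 = -0.69 * 2.21^0 = -0.69
i=1: S_1 = -0.69 * 2.21^1 ≈ -1.52
i=2: S_2 = -0.69 * 2.21^2 ≈ -3.37
i=3: S_3 = -0.69 * 2.21^3 ≈ -7.45
The first 4 terms are: [-0.69, -1.52, -3.37, -7.45]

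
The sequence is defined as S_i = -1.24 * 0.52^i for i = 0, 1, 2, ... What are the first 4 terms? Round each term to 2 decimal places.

This is a geometric sequence.
i=0: S_0 = -1.24 * 0.52^0 = -1.24
i=1: S_1 = -1.24 * 0.52^1 ≈ -0.64
i=2: S_2 = -1.24 * 0.52^2 ≈ -0.34
i=3: S_3 = -1.24 * 0.52^3 ≈ -0.17
The first 4 terms are: [-1.24, -0.64, -0.34, -0.17]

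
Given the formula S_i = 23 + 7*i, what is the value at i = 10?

S_10 = 23 + 7*10 = 23 + 70 = 93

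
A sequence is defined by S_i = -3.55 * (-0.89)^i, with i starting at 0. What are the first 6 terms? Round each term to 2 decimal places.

This is a geometric sequence.
i=0: S_0 = -3.55 * (-0.89)^0 = -3.55
i=1: S_1 = -3.55 * (-0.89)^1 ≈ 3.16
i=2: S_2 = -3.55 * (-0.89)^2 ≈ -2.81
i=3: S_3 = -3.55 * (-0.89)^3 ≈ 2.5
i=4: S_4 = -3.55 * (-0.89)^4 ≈ -2.23
i=5: S_5 = -3.55 * (-0.89)^5 ≈ 1.98
The first 6 terms are: [-3.55, 3.16, -2.81, 2.5, -2.23, 1.98]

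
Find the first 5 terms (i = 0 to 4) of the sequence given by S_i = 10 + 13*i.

This is an arithmetic sequence.
i=0: S_0 = 10 + 13*0 = 10
i=1: S_1 = 10 + 13*1 = 23
i=2: S_2 = 10 + 13*2 = 36
i=3: S_3 = 10 + 13*3 = 49
i=4: S_4 = 10 + 13*4 = 62
The first 5 terms are: [10, 23, 36, 49, 62]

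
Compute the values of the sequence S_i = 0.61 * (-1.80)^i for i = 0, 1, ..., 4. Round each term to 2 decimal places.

This is a geometric sequence.
i=0: S_0 = 0.61 * (-1.8)^0 = 0.61
i=1: S_1 = 0.61 * (-1.8)^1 ≈ -1.1
i=2: S_2 = 0.61 * (-1.8)^2 ≈ 1.98
i=3: S_3 = 0.61 * (-1.8)^3 ≈ -3.56
i=4: S_4 = 0.61 * (-1.8)^4 ≈ 6.4
The first 5 terms are: [0.61, -1.1, 1.98, -3.56, 6.4]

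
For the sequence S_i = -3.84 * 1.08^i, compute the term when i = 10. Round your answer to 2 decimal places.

S_10 = -3.84 * 1.08^10 ≈ -3.84 * 2.1589 ≈ -8.29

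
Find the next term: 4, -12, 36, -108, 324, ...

Ratios: -12 / 4 = -3.0
This is a geometric sequence with common ratio r = -3.
Next term = 324 * -3 = -972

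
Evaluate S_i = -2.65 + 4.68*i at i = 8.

S_8 = -2.65 + 4.68*8 = -2.65 + 37.44 = 34.79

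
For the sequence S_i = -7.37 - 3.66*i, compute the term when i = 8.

S_8 = -7.37 + -3.66*8 = -7.37 + -29.28 = -36.65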